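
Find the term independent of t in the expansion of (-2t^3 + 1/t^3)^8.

General term: C(8,j)·(-2t^3)^j·(1/t^3)^(8-j), with t-exponent 3j − 3(8−j) = 6j − 24.
Set 6j − 24 = 0: j = 4.
C(8,4) = 70; (-2)^4 = 16; 1^4 = 1.
Coefficient = 70 · 16 · 1 = 1120.

1120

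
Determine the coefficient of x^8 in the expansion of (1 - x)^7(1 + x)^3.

-3

Coefficient of x^8 = Σ_{j} C(7,j)·(-1)^j·C(3,8-j)·1^(8-j) for j from 5 to 7.
= (-21) + 21 + (-3) = -3.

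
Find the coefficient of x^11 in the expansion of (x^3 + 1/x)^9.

126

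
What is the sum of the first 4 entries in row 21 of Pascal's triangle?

1 + 21 + 210 + 1330 = 1562.

1562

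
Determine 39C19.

68923264410

C(39,19) = (39·38·37·36·35·34·33·32·31·30·29·28·27·26·25·24·23·22·21) / 19! = 8384177419658927035269120000 / 121645100408832000 = 68923264410.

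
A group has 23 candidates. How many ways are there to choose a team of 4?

This is C(23,4) = 8855.

8855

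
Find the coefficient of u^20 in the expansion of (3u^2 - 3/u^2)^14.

General term: C(14,j)·(3u^2)^j·(-3/u^2)^(14-j), with u-exponent 2j − 2(14−j) = 4j − 28.
Set 4j − 28 = 20: j = 12.
C(14,12) = 91; 3^12 = 531441; (-3)^2 = 9.
Coefficient = 91 · 531441 · 9 = 435250179.

435250179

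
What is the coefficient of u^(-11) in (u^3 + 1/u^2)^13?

286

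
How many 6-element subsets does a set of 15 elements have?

C(15,6) = (15·14·13·12·11·10) / 6! = 3603600 / 720 = 5005.

5005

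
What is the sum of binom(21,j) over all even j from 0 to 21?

1048576

Half of (1+1)^21 + (1−1)^21 gives the even-index sum: 2^20 = 1048576.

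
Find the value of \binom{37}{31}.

2324784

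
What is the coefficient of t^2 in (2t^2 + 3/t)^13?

General term: C(13,j)·(2t^2)^j·(3/t)^(13-j), with t-exponent 2j − 1(13−j) = 3j − 13.
Set 3j − 13 = 2: j = 5.
C(13,5) = 1287; 2^5 = 32; 3^8 = 6561.
Coefficient = 1287 · 32 · 6561 = 270208224.

270208224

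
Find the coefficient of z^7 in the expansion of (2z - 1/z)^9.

-2304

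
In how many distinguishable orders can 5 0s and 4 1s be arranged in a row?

Choose positions for the 0s: C(9,5) = 126.

126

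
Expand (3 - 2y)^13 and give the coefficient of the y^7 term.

The general term is C(13,j)·(3)^j·(-2y)^(13-j); the y^7 term has j = 6.
C(13,6) = 1716.
Coefficient = C(13,6) · 3^6 · (-2)^7 = 1716 · 729 · (-128) = -160123392.

-160123392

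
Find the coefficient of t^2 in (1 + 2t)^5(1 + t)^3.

73

Coefficient of t^2 = Σ_{j} C(5,j)·2^j·C(3,2-j)·1^(2-j) for j from 0 to 2.
= 3 + 30 + 40 = 73.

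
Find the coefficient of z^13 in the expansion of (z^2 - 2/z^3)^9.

General term: C(9,j)·(z^2)^j·(-2/z^3)^(9-j), with z-exponent 2j − 3(9−j) = 5j − 27.
Set 5j − 27 = 13: j = 8.
C(9,8) = 9; 1^8 = 1; (-2)^1 = -2.
Coefficient = 9 · 1 · (-2) = -18.

-18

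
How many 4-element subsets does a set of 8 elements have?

70

C(8,4) = (8·7·6·5) / 4! = 1680 / 24 = 70.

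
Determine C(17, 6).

12376

C(17,6) = (17·16·15·14·13·12) / 6! = 8910720 / 720 = 12376.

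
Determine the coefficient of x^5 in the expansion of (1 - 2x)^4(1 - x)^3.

-168

Coefficient of x^5 = Σ_{j} C(4,j)·(-2)^j·C(3,5-j)·(-1)^(5-j) for j from 2 to 4.
= (-24) + (-96) + (-48) = -168.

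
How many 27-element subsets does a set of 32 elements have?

201376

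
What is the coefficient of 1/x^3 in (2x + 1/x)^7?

General term: C(7,j)·(2x)^j·(1/x)^(7-j), with x-exponent 1j − 1(7−j) = 2j − 7.
Set 2j − 7 = -3: j = 2.
C(7,2) = 21; 2^2 = 4; 1^5 = 1.
Coefficient = 21 · 4 · 1 = 84.

84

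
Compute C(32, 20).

C(32,20) = C(32,12) by symmetry.
C(32,12) = (32·31·30·29·28·27·26·25·24·23·22·21) / 12! = 108155131628544000 / 479001600 = 225792840.

225792840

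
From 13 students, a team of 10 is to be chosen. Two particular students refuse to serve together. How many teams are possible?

121

All 10-subsets: C(13,10) = 286. Those containing both fixed elements: C(11,8) = 165.
286 − 165 = 121.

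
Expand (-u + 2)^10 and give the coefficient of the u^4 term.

The general term is C(10,j)·(-u)^j·(2)^(10-j); the u^4 term has j = 4.
C(10,4) = 210.
Coefficient = C(10,4) · 2^6 = 210 · 64 = 13440.

13440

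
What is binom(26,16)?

C(26,16) = C(26,10) by symmetry.
C(26,10) = (26·25·24·23·22·21·20·19·18·17) / 10! = 19275223968000 / 3628800 = 5311735.

5311735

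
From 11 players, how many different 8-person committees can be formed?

165

This is C(11,8) = 165.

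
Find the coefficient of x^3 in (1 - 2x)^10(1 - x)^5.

-2070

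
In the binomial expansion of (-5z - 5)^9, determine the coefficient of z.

-17578125

The general term is C(9,j)·(-5z)^j·(-5)^(9-j); the z^1 term has j = 1.
C(9,1) = 9.
Coefficient = C(9,1) · (-5)^1 · (-5)^8 = 9 · (-5) · 390625 = -17578125.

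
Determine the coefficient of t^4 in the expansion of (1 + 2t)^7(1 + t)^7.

4809

Coefficient of t^4 = Σ_{j} C(7,j)·2^j·C(7,4-j)·1^(4-j) for j from 0 to 4.
= 35 + 490 + 1764 + 1960 + 560 = 4809.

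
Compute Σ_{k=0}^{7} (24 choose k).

536155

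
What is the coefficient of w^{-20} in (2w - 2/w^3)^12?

2027520

General term: C(12,j)·(2w)^j·(-2/w^3)^(12-j), with w-exponent 1j − 3(12−j) = 4j − 36.
Set 4j − 36 = -20: j = 4.
C(12,4) = 495; 2^4 = 16; (-2)^8 = 256.
Coefficient = 495 · 16 · 256 = 2027520.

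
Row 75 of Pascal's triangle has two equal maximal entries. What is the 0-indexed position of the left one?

37

For odd n = 75, C(75,r) peaks at r = (n−1)/2 and (n+1)/2; the lesser is 37.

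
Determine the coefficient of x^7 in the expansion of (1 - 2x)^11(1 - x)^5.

-397540

Coefficient of x^7 = Σ_{j} C(11,j)·(-2)^j·C(5,7-j)·(-1)^(7-j) for j from 2 to 7.
= (-220) + (-6600) + (-52800) + (-147840) + (-147840) + (-42240) = -397540.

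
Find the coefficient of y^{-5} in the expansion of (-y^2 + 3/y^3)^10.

General term: C(10,j)·(-y^2)^j·(3/y^3)^(10-j), with y-exponent 2j − 3(10−j) = 5j − 30.
Set 5j − 30 = -5: j = 5.
C(10,5) = 252; (-1)^5 = -1; 3^5 = 243.
Coefficient = 252 · (-1) · 243 = -61236.

-61236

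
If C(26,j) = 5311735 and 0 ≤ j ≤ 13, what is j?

C(26,j) increases on 0 ≤ j ≤ 13. C(26,9) = 3124550 and C(26,10) = 5311735, so j = 10.

10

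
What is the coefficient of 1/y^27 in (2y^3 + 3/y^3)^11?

General term: C(11,j)·(2y^3)^j·(3/y^3)^(11-j), with y-exponent 3j − 3(11−j) = 6j − 33.
Set 6j − 33 = -27: j = 1.
C(11,1) = 11; 2^1 = 2; 3^10 = 59049.
Coefficient = 11 · 2 · 59049 = 1299078.

1299078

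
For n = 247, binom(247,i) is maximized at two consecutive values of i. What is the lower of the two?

For odd n = 247, C(247,i) peaks at i = (n−1)/2 and (n+1)/2; the lower is 123.

123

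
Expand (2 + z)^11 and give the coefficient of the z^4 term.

42240

The general term is C(11,j)·(2)^j·(z)^(11-j); the z^4 term has j = 7.
C(11,7) = 330.
Coefficient = C(11,7) · 2^7 = 330 · 128 = 42240.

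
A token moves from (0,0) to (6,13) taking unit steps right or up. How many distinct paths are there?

27132

Each path is a sequence of 19 steps with 6 rights: C(19,6) = 27132.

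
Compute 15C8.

6435

C(15,8) = C(15,7) by symmetry.
C(15,7) = (15·14·13·12·11·10·9) / 7! = 32432400 / 5040 = 6435.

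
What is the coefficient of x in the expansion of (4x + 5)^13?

The general term is C(13,j)·(4x)^j·(5)^(13-j); the x^1 term has j = 1.
C(13,1) = 13.
Coefficient = C(13,1) · 4^1 · 5^12 = 13 · 4 · 244140625 = 12695312500.

12695312500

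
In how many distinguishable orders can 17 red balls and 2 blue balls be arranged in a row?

171

Choose positions for the red balls: C(19,17) = 171.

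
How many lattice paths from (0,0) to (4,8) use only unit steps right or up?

495

Each path is a sequence of 12 steps with 4 rights: C(12,4) = 495.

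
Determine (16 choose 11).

C(16,11) = C(16,5) by symmetry.
C(16,5) = (16·15·14·13·12) / 5! = 524160 / 120 = 4368.

4368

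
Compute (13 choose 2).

C(13,2) = (13·12) / 2! = 156 / 2 = 78.

78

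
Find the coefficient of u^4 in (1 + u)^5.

5

The general term is C(5,j)·(1)^j·(u)^(5-j); the u^4 term has j = 1.
C(5,1) = 5.
Coefficient = C(5,1) = 5.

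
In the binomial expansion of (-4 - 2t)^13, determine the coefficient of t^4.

The general term is C(13,j)·(-4)^j·(-2t)^(13-j); the t^4 term has j = 9.
C(13,9) = 715.
Coefficient = C(13,9) · (-4)^9 · (-2)^4 = 715 · (-262144) · 16 = -2998927360.

-2998927360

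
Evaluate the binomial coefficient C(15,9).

5005

C(15,9) = C(15,6) by symmetry.
C(15,6) = (15·14·13·12·11·10) / 6! = 3603600 / 720 = 5005.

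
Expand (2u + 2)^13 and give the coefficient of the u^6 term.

The general term is C(13,j)·(2u)^j·(2)^(13-j); the u^6 term has j = 6.
C(13,6) = 1716.
Coefficient = C(13,6) · 2^6 · 2^7 = 1716 · 64 · 128 = 14057472.

14057472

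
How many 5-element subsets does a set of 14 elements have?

2002

C(14,5) = (14·13·12·11·10) / 5! = 240240 / 120 = 2002.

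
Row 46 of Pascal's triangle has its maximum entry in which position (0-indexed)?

23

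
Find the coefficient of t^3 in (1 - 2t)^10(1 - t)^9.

Coefficient of t^3 = Σ_{j} C(10,j)·(-2)^j·C(9,3-j)·(-1)^(3-j) for j from 0 to 3.
= (-84) + (-720) + (-1620) + (-960) = -3384.

-3384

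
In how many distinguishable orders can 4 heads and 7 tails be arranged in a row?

Choose positions for the heads: C(11,4) = 330.

330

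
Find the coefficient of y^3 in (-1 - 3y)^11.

-4455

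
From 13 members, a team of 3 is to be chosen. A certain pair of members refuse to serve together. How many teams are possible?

275

All 3-subsets: C(13,3) = 286. Those containing both fixed elements: C(11,1) = 11.
286 − 11 = 275.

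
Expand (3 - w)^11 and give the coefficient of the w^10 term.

The general term is C(11,j)·(3)^j·(-w)^(11-j); the w^10 term has j = 1.
C(11,1) = 11.
Coefficient = C(11,1) · 3^1 = 11 · 3 = 33.

33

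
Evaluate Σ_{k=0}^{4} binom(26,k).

17902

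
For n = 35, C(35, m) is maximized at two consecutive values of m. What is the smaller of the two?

For odd n = 35, C(35,m) peaks at m = (n−1)/2 and (n+1)/2; the smaller is 17.

17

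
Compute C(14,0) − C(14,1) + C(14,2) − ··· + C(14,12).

The partial alternating sum Σ_{k=0}^{12} (−1)^k C(14,k) = (−1)^12 C(13,12) = 13.

13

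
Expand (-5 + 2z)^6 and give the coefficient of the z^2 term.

The general term is C(6,j)·(-5)^j·(2z)^(6-j); the z^2 term has j = 4.
C(6,4) = 15.
Coefficient = C(6,4) · (-5)^4 · 2^2 = 15 · 625 · 4 = 37500.

37500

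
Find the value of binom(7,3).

C(7,3) = (7·6·5) / 3! = 210 / 6 = 35.

35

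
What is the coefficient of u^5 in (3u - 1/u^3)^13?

General term: C(13,j)·(3u)^j·(-1/u^3)^(13-j), with u-exponent 1j − 3(13−j) = 4j − 39.
Set 4j − 39 = 5: j = 11.
C(13,11) = 78; 3^11 = 177147; (-1)^2 = 1.
Coefficient = 78 · 177147 · 1 = 13817466.

13817466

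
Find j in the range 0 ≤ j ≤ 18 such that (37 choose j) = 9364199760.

15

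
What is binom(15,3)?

C(15,3) = (15·14·13) / 3! = 2730 / 6 = 455.

455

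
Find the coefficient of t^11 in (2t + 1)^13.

159744

The general term is C(13,j)·(2t)^j·(1)^(13-j); the t^11 term has j = 11.
C(13,11) = 78.
Coefficient = C(13,11) · 2^11 = 78 · 2048 = 159744.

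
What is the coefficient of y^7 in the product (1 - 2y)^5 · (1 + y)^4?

48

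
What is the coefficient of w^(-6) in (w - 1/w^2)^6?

15

General term: C(6,j)·(w)^j·(-1/w^2)^(6-j), with w-exponent 1j − 2(6−j) = 3j − 12.
Set 3j − 12 = -6: j = 2.
C(6,2) = 15; 1^2 = 1; (-1)^4 = 1.
Coefficient = 15 · 1 · 1 = 15.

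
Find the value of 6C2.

15

C(6,2) = (6·5) / 2! = 30 / 2 = 15.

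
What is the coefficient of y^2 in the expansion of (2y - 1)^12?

264

The general term is C(12,j)·(2y)^j·(-1)^(12-j); the y^2 term has j = 2.
C(12,2) = 66.
Coefficient = C(12,2) · 2^2 = 66 · 4 = 264.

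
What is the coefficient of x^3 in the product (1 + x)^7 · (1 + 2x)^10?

2675

Coefficient of x^3 = Σ_{j} C(7,j)·1^j·C(10,3-j)·2^(3-j) for j from 0 to 3.
= 960 + 1260 + 420 + 35 = 2675.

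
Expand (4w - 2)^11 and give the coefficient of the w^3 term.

2703360

The general term is C(11,j)·(4w)^j·(-2)^(11-j); the w^3 term has j = 3.
C(11,3) = 165.
Coefficient = C(11,3) · 4^3 · (-2)^8 = 165 · 64 · 256 = 2703360.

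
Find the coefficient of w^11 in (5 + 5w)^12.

2929687500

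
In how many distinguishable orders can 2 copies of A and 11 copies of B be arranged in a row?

78

Choose positions for the A's: C(13,2) = 78.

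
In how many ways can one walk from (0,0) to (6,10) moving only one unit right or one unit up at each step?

Each path is a sequence of 16 steps with 6 rights: C(16,6) = 8008.

8008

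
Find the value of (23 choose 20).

1771

C(23,20) = C(23,3) by symmetry.
C(23,3) = (23·22·21) / 3! = 10626 / 6 = 1771.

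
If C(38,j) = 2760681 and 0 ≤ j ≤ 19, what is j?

C(38,j) increases on 0 ≤ j ≤ 19. C(38,5) = 501942 and C(38,6) = 2760681, so j = 6.

6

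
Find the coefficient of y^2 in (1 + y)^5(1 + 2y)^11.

Coefficient of y^2 = Σ_{j} C(5,j)·1^j·C(11,2-j)·2^(2-j) for j from 0 to 2.
= 220 + 110 + 10 = 340.

340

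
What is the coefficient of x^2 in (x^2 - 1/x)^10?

210

General term: C(10,j)·(x^2)^j·(-1/x)^(10-j), with x-exponent 2j − 1(10−j) = 3j − 10.
Set 3j − 10 = 2: j = 4.
C(10,4) = 210; 1^4 = 1; (-1)^6 = 1.
Coefficient = 210 · 1 · 1 = 210.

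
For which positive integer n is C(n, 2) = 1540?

56

n(n−1)/2 = 1540 ⇒ n(n−1) = 3080. Since 56·55 = 3080, n = 56.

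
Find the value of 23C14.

817190

C(23,14) = C(23,9) by symmetry.
C(23,9) = (23·22·21·20·19·18·17·16·15) / 9! = 296541907200 / 362880 = 817190.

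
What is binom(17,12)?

6188

C(17,12) = C(17,5) by symmetry.
C(17,5) = (17·16·15·14·13) / 5! = 742560 / 120 = 6188.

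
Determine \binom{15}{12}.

455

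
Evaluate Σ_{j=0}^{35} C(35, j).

34359738368

The entries of row 35 sum to 2^35 = 34359738368.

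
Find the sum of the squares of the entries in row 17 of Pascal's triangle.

2333606220

Σ C(17,k)² is the coefficient of x^17 in (1+x)^17(1+x)^17 = (1+x)^34, i.e. C(34,17) = 2333606220.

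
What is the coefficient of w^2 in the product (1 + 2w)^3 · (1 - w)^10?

-3

Coefficient of w^2 = Σ_{j} C(3,j)·2^j·C(10,2-j)·(-1)^(2-j) for j from 0 to 2.
= 45 + (-60) + 12 = -3.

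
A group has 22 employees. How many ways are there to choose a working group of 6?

74613

This is C(22,6) = 74613.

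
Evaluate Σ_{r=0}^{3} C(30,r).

1 + 30 + 435 + 4060 = 4526.

4526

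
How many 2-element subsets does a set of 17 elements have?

C(17,2) = (17·16) / 2! = 272 / 2 = 136.

136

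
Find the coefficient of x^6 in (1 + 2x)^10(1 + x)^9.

Coefficient of x^6 = Σ_{j} C(10,j)·2^j·C(9,6-j)·1^(6-j) for j from 0 to 6.
= 84 + 2520 + 22680 + 80640 + 120960 + 72576 + 13440 = 312900.

312900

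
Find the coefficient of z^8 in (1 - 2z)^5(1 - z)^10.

50445

Coefficient of z^8 = Σ_{j} C(5,j)·(-2)^j·C(10,8-j)·(-1)^(8-j) for j from 0 to 5.
= 45 + 1200 + 8400 + 20160 + 16800 + 3840 = 50445.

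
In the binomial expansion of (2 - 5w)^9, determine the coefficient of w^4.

The general term is C(9,j)·(2)^j·(-5w)^(9-j); the w^4 term has j = 5.
C(9,5) = 126.
Coefficient = C(9,5) · 2^5 · (-5)^4 = 126 · 32 · 625 = 2520000.

2520000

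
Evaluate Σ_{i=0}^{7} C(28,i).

1683218

1 + 28 + 378 + 3276 + 20475 + 98280 + 376740 + 1184040 = 1683218.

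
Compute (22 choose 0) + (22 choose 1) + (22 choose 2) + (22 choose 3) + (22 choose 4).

9109

1 + 22 + 231 + 1540 + 7315 = 9109.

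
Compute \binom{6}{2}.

15

C(6,2) = (6·5) / 2! = 30 / 2 = 15.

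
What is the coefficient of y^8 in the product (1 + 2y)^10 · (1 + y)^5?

Coefficient of y^8 = Σ_{j} C(10,j)·2^j·C(5,8-j)·1^(8-j) for j from 3 to 8.
= 960 + 16800 + 80640 + 134400 + 76800 + 11520 = 321120.

321120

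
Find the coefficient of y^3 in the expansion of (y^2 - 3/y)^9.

-30618

General term: C(9,j)·(y^2)^j·(-3/y)^(9-j), with y-exponent 2j − 1(9−j) = 3j − 9.
Set 3j − 9 = 3: j = 4.
C(9,4) = 126; 1^4 = 1; (-3)^5 = -243.
Coefficient = 126 · 1 · (-243) = -30618.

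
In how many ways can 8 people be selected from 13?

1287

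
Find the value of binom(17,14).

680

C(17,14) = C(17,3) by symmetry.
C(17,3) = (17·16·15) / 3! = 4080 / 6 = 680.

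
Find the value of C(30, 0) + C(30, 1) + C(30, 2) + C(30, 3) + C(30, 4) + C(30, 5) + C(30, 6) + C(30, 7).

2804012

1 + 30 + 435 + 4060 + 27405 + 142506 + 593775 + 2035800 = 2804012.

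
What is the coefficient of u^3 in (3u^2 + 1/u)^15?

3648645

General term: C(15,j)·(3u^2)^j·(1/u)^(15-j), with u-exponent 2j − 1(15−j) = 3j − 15.
Set 3j − 15 = 3: j = 6.
C(15,6) = 5005; 3^6 = 729; 1^9 = 1.
Coefficient = 5005 · 729 · 1 = 3648645.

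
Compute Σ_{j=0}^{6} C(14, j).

6476

1 + 14 + 91 + 364 + 1001 + 2002 + 3003 = 6476.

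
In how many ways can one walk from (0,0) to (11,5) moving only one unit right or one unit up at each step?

Each path is a sequence of 16 steps with 11 rights: C(16,11) = 4368.

4368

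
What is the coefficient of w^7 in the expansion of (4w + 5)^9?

The general term is C(9,j)·(4w)^j·(5)^(9-j); the w^7 term has j = 7.
C(9,7) = 36.
Coefficient = C(9,7) · 4^7 · 5^2 = 36 · 16384 · 25 = 14745600.

14745600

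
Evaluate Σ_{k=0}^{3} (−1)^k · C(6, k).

-10

The partial alternating sum Σ_{k=0}^{3} (−1)^k C(6,k) = (−1)^3 C(5,3) = -10.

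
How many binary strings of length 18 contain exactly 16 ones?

153

Choose the 16 positions: C(18,16) = 153.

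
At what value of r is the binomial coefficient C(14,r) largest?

7

C(14,r) is maximized at r = 14/2 = 7.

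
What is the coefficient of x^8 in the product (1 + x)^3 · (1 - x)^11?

99

Coefficient of x^8 = Σ_{j} C(3,j)·1^j·C(11,8-j)·(-1)^(8-j) for j from 0 to 3.
= 165 + (-990) + 1386 + (-462) = 99.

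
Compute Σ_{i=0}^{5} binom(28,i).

1 + 28 + 378 + 3276 + 20475 + 98280 = 122438.

122438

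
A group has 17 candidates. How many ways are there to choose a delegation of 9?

24310

This is C(17,9) = 24310.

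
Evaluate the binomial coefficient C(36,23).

2310789600

C(36,23) = C(36,13) by symmetry.
C(36,13) = (36·35·34·33·32·31·30·29·28·27·26·25·24) / 13! = 14389334903623680000 / 6227020800 = 2310789600.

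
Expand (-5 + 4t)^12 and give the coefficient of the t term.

-2343750000

The general term is C(12,j)·(-5)^j·(4t)^(12-j); the t^1 term has j = 11.
C(12,11) = 12.
Coefficient = C(12,11) · (-5)^11 · 4^1 = 12 · (-48828125) · 4 = -2343750000.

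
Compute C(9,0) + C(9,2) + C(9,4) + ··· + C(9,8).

Half of (1+1)^9 + (1−1)^9 gives the even-index sum: 2^8 = 256.

256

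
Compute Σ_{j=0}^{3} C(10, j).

1 + 10 + 45 + 120 = 176.

176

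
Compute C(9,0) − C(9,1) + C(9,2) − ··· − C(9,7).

-8

The partial alternating sum Σ_{k=0}^{7} (−1)^k C(9,k) = (−1)^7 C(8,7) = -8.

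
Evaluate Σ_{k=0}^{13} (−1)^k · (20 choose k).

-27132

The partial alternating sum Σ_{k=0}^{13} (−1)^k C(20,k) = (−1)^13 C(19,13) = -27132.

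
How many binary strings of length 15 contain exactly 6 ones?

Choose the 6 positions: C(15,6) = 5005.

5005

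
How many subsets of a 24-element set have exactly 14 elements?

Choose the 14 positions: C(24,14) = 1961256.

1961256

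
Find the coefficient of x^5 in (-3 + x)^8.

-1512

The general term is C(8,j)·(-3)^j·(x)^(8-j); the x^5 term has j = 3.
C(8,3) = 56.
Coefficient = C(8,3) · (-3)^3 = 56 · (-27) = -1512.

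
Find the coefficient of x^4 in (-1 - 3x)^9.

The general term is C(9,j)·(-1)^j·(-3x)^(9-j); the x^4 term has j = 5.
C(9,5) = 126.
Coefficient = C(9,5) · (-1)^5 · (-3)^4 = 126 · (-1) · 81 = -10206.

-10206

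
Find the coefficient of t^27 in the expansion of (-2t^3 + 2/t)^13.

General term: C(13,j)·(-2t^3)^j·(2/t)^(13-j), with t-exponent 3j − 1(13−j) = 4j − 13.
Set 4j − 13 = 27: j = 10.
C(13,10) = 286; (-2)^10 = 1024; 2^3 = 8.
Coefficient = 286 · 1024 · 8 = 2342912.

2342912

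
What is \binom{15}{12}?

455

C(15,12) = C(15,3) by symmetry.
C(15,3) = (15·14·13) / 3! = 2730 / 6 = 455.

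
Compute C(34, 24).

131128140

C(34,24) = C(34,10) by symmetry.
C(34,10) = (34·33·32·31·30·29·28·27·26·25) / 10! = 475837794432000 / 3628800 = 131128140.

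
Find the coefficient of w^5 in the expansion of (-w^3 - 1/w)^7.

-35

General term: C(7,j)·(-w^3)^j·(-1/w)^(7-j), with w-exponent 3j − 1(7−j) = 4j − 7.
Set 4j − 7 = 5: j = 3.
C(7,3) = 35; (-1)^3 = -1; (-1)^4 = 1.
Coefficient = 35 · (-1) · 1 = -35.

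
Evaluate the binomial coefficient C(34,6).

1344904

C(34,6) = (34·33·32·31·30·29) / 6! = 968330880 / 720 = 1344904.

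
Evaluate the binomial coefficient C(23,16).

C(23,16) = C(23,7) by symmetry.
C(23,7) = (23·22·21·20·19·18·17) / 7! = 1235591280 / 5040 = 245157.

245157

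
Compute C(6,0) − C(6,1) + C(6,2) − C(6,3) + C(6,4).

5

The partial alternating sum Σ_{k=0}^{4} (−1)^k C(6,k) = (−1)^4 C(5,4) = 5.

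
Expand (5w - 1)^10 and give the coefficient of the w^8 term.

The general term is C(10,j)·(5w)^j·(-1)^(10-j); the w^8 term has j = 8.
C(10,8) = 45.
Coefficient = C(10,8) · 5^8 = 45 · 390625 = 17578125.

17578125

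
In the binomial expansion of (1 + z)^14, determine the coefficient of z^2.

91

The general term is C(14,j)·(1)^j·(z)^(14-j); the z^2 term has j = 12.
C(14,12) = 91.
Coefficient = C(14,12) = 91.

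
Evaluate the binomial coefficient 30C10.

C(30,10) = (30·29·28·27·26·25·24·23·22·21) / 10! = 109027350432000 / 3628800 = 30045015.

30045015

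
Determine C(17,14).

C(17,14) = C(17,3) by symmetry.
C(17,3) = (17·16·15) / 3! = 4080 / 6 = 680.

680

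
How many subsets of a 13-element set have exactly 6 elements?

1716

Choose the 6 positions: C(13,6) = 1716.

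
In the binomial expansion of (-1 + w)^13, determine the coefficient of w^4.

-715

The general term is C(13,j)·(-1)^j·(w)^(13-j); the w^4 term has j = 9.
C(13,9) = 715.
Coefficient = C(13,9) · (-1)^9 = 715 · (-1) = -715.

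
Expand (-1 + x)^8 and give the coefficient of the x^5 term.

-56

The general term is C(8,j)·(-1)^j·(x)^(8-j); the x^5 term has j = 3.
C(8,3) = 56.
Coefficient = C(8,3) · (-1)^3 = 56 · (-1) = -56.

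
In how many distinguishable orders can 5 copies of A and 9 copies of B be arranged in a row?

2002

Choose positions for the A's: C(14,5) = 2002.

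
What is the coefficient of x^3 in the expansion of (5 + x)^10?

9375000

The general term is C(10,j)·(5)^j·(x)^(10-j); the x^3 term has j = 7.
C(10,7) = 120.
Coefficient = C(10,7) · 5^7 = 120 · 78125 = 9375000.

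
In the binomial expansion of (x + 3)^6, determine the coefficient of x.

The general term is C(6,j)·(x)^j·(3)^(6-j); the x^1 term has j = 1.
C(6,1) = 6.
Coefficient = C(6,1) · 3^5 = 6 · 243 = 1458.

1458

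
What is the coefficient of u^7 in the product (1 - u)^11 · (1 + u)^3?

0

Coefficient of u^7 = Σ_{j} C(11,j)·(-1)^j·C(3,7-j)·1^(7-j) for j from 4 to 7.
= 330 + (-1386) + 1386 + (-330) = 0.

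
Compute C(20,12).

125970

C(20,12) = C(20,8) by symmetry.
C(20,8) = (20·19·18·17·16·15·14·13) / 8! = 5079110400 / 40320 = 125970.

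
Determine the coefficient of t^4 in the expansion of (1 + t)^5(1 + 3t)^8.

15995

Coefficient of t^4 = Σ_{j} C(5,j)·1^j·C(8,4-j)·3^(4-j) for j from 0 to 4.
= 5670 + 7560 + 2520 + 240 + 5 = 15995.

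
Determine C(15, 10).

C(15,10) = C(15,5) by symmetry.
C(15,5) = (15·14·13·12·11) / 5! = 360360 / 120 = 3003.

3003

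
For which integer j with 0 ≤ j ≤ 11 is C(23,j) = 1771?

3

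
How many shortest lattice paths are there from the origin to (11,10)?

352716

Each path is a sequence of 21 steps with 11 rights: C(21,11) = 352716.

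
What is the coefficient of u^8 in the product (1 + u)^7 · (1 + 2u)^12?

Coefficient of u^8 = Σ_{j} C(7,j)·1^j·C(12,8-j)·2^(8-j) for j from 0 to 7.
= 126720 + 709632 + 1241856 + 887040 + 277200 + 36960 + 1848 + 24 = 3281280.

3281280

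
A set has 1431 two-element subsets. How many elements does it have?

54

n(n−1)/2 = 1431 ⇒ n(n−1) = 2862. Since 54·53 = 2862, n = 54.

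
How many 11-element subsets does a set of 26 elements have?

C(26,11) = (26·25·24·23·22·21·20·19·18·17·16) / 11! = 308403583488000 / 39916800 = 7726160.

7726160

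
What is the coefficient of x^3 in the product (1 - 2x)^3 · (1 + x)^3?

11

Coefficient of x^3 = Σ_{j} C(3,j)·(-2)^j·C(3,3-j)·1^(3-j) for j from 0 to 3.
= 1 + (-18) + 36 + (-8) = 11.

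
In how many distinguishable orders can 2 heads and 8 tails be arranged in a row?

Choose positions for the heads: C(10,2) = 45.

45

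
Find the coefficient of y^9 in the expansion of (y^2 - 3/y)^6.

General term: C(6,j)·(y^2)^j·(-3/y)^(6-j), with y-exponent 2j − 1(6−j) = 3j − 6.
Set 3j − 6 = 9: j = 5.
C(6,5) = 6; 1^5 = 1; (-3)^1 = -3.
Coefficient = 6 · 1 · (-3) = -18.

-18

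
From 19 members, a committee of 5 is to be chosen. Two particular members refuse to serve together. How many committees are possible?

All 5-subsets: C(19,5) = 11628. Those containing both fixed elements: C(17,3) = 680.
11628 − 680 = 10948.

10948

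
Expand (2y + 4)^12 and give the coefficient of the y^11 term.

The general term is C(12,j)·(2y)^j·(4)^(12-j); the y^11 term has j = 11.
C(12,11) = 12.
Coefficient = C(12,11) · 2^11 · 4^1 = 12 · 2048 · 4 = 98304.

98304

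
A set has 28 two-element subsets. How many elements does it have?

8

n(n−1)/2 = 28 ⇒ n(n−1) = 56. Since 8·7 = 56, n = 8.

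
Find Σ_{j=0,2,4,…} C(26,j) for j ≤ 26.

Half of (1+1)^26 + (1−1)^26 gives the even-index sum: 2^25 = 33554432.

33554432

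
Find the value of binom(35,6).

1623160

C(35,6) = (35·34·33·32·31·30) / 6! = 1168675200 / 720 = 1623160.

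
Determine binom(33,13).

573166440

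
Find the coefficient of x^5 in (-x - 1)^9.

-126

The general term is C(9,j)·(-x)^j·(-1)^(9-j); the x^5 term has j = 5.
C(9,5) = 126.
Coefficient = C(9,5) · (-1)^5 = 126 · (-1) = -126.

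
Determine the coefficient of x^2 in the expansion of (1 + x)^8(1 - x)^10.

Coefficient of x^2 = Σ_{j} C(8,j)·1^j·C(10,2-j)·(-1)^(2-j) for j from 0 to 2.
= 45 + (-80) + 28 = -7.

-7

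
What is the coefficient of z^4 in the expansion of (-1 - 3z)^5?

-405

The general term is C(5,j)·(-1)^j·(-3z)^(5-j); the z^4 term has j = 1.
C(5,1) = 5.
Coefficient = C(5,1) · (-1)^1 · (-3)^4 = 5 · (-1) · 81 = -405.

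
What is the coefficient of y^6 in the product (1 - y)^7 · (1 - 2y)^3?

833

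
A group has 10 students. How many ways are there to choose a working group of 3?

This is C(10,3) = 120.

120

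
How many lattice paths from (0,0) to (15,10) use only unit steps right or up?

3268760

Each path is a sequence of 25 steps with 15 rights: C(25,15) = 3268760.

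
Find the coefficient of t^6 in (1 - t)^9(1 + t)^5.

Coefficient of t^6 = Σ_{j} C(9,j)·(-1)^j·C(5,6-j)·1^(6-j) for j from 1 to 6.
= (-9) + 180 + (-840) + 1260 + (-630) + 84 = 45.

45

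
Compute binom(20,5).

C(20,5) = (20·19·18·17·16) / 5! = 1860480 / 120 = 15504.

15504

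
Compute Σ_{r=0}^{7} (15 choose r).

1 + 15 + 105 + 455 + 1365 + 3003 + 5005 + 6435 = 16384.

16384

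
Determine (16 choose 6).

8008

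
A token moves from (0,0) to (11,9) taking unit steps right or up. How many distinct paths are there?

Each path is a sequence of 20 steps with 11 rights: C(20,11) = 167960.

167960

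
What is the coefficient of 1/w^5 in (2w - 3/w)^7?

General term: C(7,j)·(2w)^j·(-3/w)^(7-j), with w-exponent 1j − 1(7−j) = 2j − 7.
Set 2j − 7 = -5: j = 1.
C(7,1) = 7; 2^1 = 2; (-3)^6 = 729.
Coefficient = 7 · 2 · 729 = 10206.

10206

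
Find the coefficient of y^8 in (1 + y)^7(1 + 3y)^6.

Coefficient of y^8 = Σ_{j} C(7,j)·1^j·C(6,8-j)·3^(8-j) for j from 2 to 7.
= 15309 + 51030 + 42525 + 11340 + 945 + 18 = 121167.

121167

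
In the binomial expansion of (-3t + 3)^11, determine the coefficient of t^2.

9743085

The general term is C(11,j)·(-3t)^j·(3)^(11-j); the t^2 term has j = 2.
C(11,2) = 55.
Coefficient = C(11,2) · (-3)^2 · 3^9 = 55 · 9 · 19683 = 9743085.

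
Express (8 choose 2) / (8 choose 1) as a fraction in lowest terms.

7/2

C(n,k+1)/C(n,k) = (n−k)/(k+1) = (8−1)/(1+1) = 7/2.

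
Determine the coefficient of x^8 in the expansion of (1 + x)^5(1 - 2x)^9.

2112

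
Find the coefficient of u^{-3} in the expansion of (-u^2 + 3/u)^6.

-1458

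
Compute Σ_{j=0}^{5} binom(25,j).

68406

1 + 25 + 300 + 2300 + 12650 + 53130 = 68406.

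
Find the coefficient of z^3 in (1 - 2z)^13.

-2288

The general term is C(13,j)·(1)^j·(-2z)^(13-j); the z^3 term has j = 10.
C(13,10) = 286.
Coefficient = C(13,10) · (-2)^3 = 286 · (-8) = -2288.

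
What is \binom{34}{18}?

2203961430

C(34,18) = C(34,16) by symmetry.
C(34,16) = (34·33·32·31·30·29·28·27·26·25·24·23·22·21·20·19) / 16! = 46113021921146019840000 / 20922789888000 = 2203961430.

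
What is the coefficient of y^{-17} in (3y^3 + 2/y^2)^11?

General term: C(11,j)·(3y^3)^j·(2/y^2)^(11-j), with y-exponent 3j − 2(11−j) = 5j − 22.
Set 5j − 22 = -17: j = 1.
C(11,1) = 11; 3^1 = 3; 2^10 = 1024.
Coefficient = 11 · 3 · 1024 = 33792.

33792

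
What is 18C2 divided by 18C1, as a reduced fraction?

C(n,k+1)/C(n,k) = (n−k)/(k+1) = (18−1)/(1+1) = 17/2.

17/2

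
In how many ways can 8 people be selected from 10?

This is C(10,8) = 45.

45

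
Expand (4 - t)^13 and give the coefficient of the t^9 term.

The general term is C(13,j)·(4)^j·(-t)^(13-j); the t^9 term has j = 4.
C(13,4) = 715.
Coefficient = C(13,4) · 4^4 · (-1)^9 = 715 · 256 · (-1) = -183040.

-183040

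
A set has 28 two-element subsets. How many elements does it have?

8

n(n−1)/2 = 28 ⇒ n(n−1) = 56. Since 8·7 = 56, n = 8.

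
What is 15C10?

C(15,10) = C(15,5) by symmetry.
C(15,5) = (15·14·13·12·11) / 5! = 360360 / 120 = 3003.

3003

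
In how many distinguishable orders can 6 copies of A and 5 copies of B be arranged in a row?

462

Choose positions for the A's: C(11,6) = 462.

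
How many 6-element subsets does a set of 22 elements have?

74613

C(22,6) = (22·21·20·19·18·17) / 6! = 53721360 / 720 = 74613.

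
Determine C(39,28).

C(39,28) = C(39,11) by symmetry.
C(39,11) = (39·38·37·36·35·34·33·32·31·30·29) / 11! = 66902793897139200 / 39916800 = 1676056044.

1676056044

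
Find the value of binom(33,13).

C(33,13) = (33·32·31·30·29·28·27·26·25·24·23·22·21) / 13! = 3569119343741952000 / 6227020800 = 573166440.

573166440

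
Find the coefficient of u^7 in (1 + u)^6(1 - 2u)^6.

Coefficient of u^7 = Σ_{j} C(6,j)·1^j·C(6,7-j)·(-2)^(7-j) for j from 1 to 6.
= 384 + (-2880) + 4800 + (-2400) + 360 + (-12) = 252.

252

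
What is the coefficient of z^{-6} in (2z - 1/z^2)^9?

-2016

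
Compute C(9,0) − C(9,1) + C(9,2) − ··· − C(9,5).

-56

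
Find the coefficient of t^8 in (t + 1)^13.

1287

The general term is C(13,j)·(t)^j·(1)^(13-j); the t^8 term has j = 8.
C(13,8) = 1287.
Coefficient = C(13,8) = 1287.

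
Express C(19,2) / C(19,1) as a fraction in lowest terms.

C(n,k+1)/C(n,k) = (n−k)/(k+1) = (19−1)/(1+1) = 18/2 = 9.

9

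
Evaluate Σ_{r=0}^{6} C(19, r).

1 + 19 + 171 + 969 + 3876 + 11628 + 27132 = 43796.

43796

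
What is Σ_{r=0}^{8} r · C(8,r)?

Differentiating (1+x)^8 and setting x=1: Σ r·C(8,r) = 8·2^7 = 1024.

1024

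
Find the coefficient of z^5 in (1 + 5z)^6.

The general term is C(6,j)·(1)^j·(5z)^(6-j); the z^5 term has j = 1.
C(6,1) = 6.
Coefficient = C(6,1) · 5^5 = 6 · 3125 = 18750.

18750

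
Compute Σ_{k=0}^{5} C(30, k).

174437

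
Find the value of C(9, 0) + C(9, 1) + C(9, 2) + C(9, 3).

130

1 + 9 + 36 + 84 = 130.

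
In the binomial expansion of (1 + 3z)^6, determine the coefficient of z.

The general term is C(6,j)·(1)^j·(3z)^(6-j); the z^1 term has j = 5.
C(6,5) = 6.
Coefficient = C(6,5) · 3^1 = 6 · 3 = 18.

18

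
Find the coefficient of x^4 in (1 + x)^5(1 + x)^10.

(1 + x)^5(1 + x)^10 = (1 + x)^15, so the coefficient of x^4 is C(15,4)·1^4 = 1365·1 = 1365.

1365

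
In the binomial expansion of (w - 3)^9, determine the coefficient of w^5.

The general term is C(9,j)·(w)^j·(-3)^(9-j); the w^5 term has j = 5.
C(9,5) = 126.
Coefficient = C(9,5) · (-3)^4 = 126 · 81 = 10206.

10206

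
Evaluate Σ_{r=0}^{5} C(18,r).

1 + 18 + 153 + 816 + 3060 + 8568 = 12616.

12616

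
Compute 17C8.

24310

C(17,8) = (17·16·15·14·13·12·11·10) / 8! = 980179200 / 40320 = 24310.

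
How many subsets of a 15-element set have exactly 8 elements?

6435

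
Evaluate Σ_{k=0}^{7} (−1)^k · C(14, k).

-1716

The partial alternating sum Σ_{k=0}^{7} (−1)^k C(14,k) = (−1)^7 C(13,7) = -1716.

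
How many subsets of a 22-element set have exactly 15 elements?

170544

Choose the 15 positions: C(22,15) = 170544.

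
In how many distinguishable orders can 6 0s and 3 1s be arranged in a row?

Choose positions for the 0s: C(9,6) = 84.

84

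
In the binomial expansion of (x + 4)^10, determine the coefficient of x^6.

The general term is C(10,j)·(x)^j·(4)^(10-j); the x^6 term has j = 6.
C(10,6) = 210.
Coefficient = C(10,6) · 4^4 = 210 · 256 = 53760.

53760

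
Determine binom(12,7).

792

C(12,7) = C(12,5) by symmetry.
C(12,5) = (12·11·10·9·8) / 5! = 95040 / 120 = 792.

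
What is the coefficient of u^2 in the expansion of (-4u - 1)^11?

-880

The general term is C(11,j)·(-4u)^j·(-1)^(11-j); the u^2 term has j = 2.
C(11,2) = 55.
Coefficient = C(11,2) · (-4)^2 · (-1)^9 = 55 · 16 · (-1) = -880.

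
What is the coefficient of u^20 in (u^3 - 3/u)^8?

General term: C(8,j)·(u^3)^j·(-3/u)^(8-j), with u-exponent 3j − 1(8−j) = 4j − 8.
Set 4j − 8 = 20: j = 7.
C(8,7) = 8; 1^7 = 1; (-3)^1 = -3.
Coefficient = 8 · 1 · (-3) = -24.

-24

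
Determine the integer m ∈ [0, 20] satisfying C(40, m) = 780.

C(40,m) increases on 0 ≤ m ≤ 20. C(40,1) = 40 and C(40,2) = 780, so m = 2.

2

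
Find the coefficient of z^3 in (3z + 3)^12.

The general term is C(12,j)·(3z)^j·(3)^(12-j); the z^3 term has j = 3.
C(12,3) = 220.
Coefficient = C(12,3) · 3^3 · 3^9 = 220 · 27 · 19683 = 116917020.

116917020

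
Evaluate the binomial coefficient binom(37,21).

12875774670

C(37,21) = C(37,16) by symmetry.
C(37,16) = (37·36·35·34·33·32·31·30·29·28·27·26·25·24·23·22) / 16! = 269397128065642536960000 / 20922789888000 = 12875774670.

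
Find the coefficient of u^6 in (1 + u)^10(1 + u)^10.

(1 + u)^10(1 + u)^10 = (1 + u)^20, so the coefficient of u^6 is C(20,6)·1^6 = 38760·1 = 38760.

38760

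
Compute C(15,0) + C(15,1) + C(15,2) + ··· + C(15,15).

32768

Setting x = 1 in (1+x)^15 gives Σ C(15,j) = 2^15 = 32768.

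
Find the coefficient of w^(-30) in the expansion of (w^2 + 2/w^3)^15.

General term: C(15,j)·(w^2)^j·(2/w^3)^(15-j), with w-exponent 2j − 3(15−j) = 5j − 45.
Set 5j − 45 = -30: j = 3.
C(15,3) = 455; 1^3 = 1; 2^12 = 4096.
Coefficient = 455 · 1 · 4096 = 1863680.

1863680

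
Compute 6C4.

15

C(6,4) = C(6,2) by symmetry.
C(6,2) = (6·5) / 2! = 30 / 2 = 15.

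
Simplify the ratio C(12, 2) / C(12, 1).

C(n,k+1)/C(n,k) = (n−k)/(k+1) = (12−1)/(1+1) = 11/2.

11/2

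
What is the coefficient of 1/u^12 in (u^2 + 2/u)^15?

General term: C(15,j)·(u^2)^j·(2/u)^(15-j), with u-exponent 2j − 1(15−j) = 3j − 15.
Set 3j − 15 = -12: j = 1.
C(15,1) = 15; 1^1 = 1; 2^14 = 16384.
Coefficient = 15 · 1 · 16384 = 245760.

245760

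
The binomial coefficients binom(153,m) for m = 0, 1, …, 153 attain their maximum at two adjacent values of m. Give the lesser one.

76

For odd n = 153, C(153,m) peaks at m = (n−1)/2 and (n+1)/2; the lesser is 76.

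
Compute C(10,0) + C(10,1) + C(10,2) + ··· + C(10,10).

Setting x = 1 in (1+x)^10 gives Σ C(10,i) = 2^10 = 1024.

1024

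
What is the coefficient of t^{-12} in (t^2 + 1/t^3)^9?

General term: C(9,j)·(t^2)^j·(1/t^3)^(9-j), with t-exponent 2j − 3(9−j) = 5j − 27.
Set 5j − 27 = -12: j = 3.
C(9,3) = 84; 1^3 = 1; 1^6 = 1.
Coefficient = 84 · 1 · 1 = 84.

84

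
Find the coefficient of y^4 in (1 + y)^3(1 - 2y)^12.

3408

Coefficient of y^4 = Σ_{j} C(3,j)·1^j·C(12,4-j)·(-2)^(4-j) for j from 0 to 3.
= 7920 + (-5280) + 792 + (-24) = 3408.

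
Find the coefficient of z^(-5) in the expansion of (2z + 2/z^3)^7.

General term: C(7,j)·(2z)^j·(2/z^3)^(7-j), with z-exponent 1j − 3(7−j) = 4j − 21.
Set 4j − 21 = -5: j = 4.
C(7,4) = 35; 2^4 = 16; 2^3 = 8.
Coefficient = 35 · 16 · 8 = 4480.

4480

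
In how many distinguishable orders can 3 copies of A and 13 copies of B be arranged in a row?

Choose positions for the A's: C(16,3) = 560.

560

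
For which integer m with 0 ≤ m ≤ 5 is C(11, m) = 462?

C(11,m) increases on 0 ≤ m ≤ 5. C(11,4) = 330 and C(11,5) = 462, so m = 5.

5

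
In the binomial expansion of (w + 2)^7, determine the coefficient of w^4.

280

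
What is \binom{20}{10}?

184756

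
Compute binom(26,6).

230230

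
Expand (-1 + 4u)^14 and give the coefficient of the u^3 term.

-23296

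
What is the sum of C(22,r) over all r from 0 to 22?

The entries of row 22 sum to 2^22 = 4194304.

4194304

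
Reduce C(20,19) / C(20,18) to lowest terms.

C(n,k+1)/C(n,k) = (n−k)/(k+1) = (20−18)/(18+1) = 2/19.

2/19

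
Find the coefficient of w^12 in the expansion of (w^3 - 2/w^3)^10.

-960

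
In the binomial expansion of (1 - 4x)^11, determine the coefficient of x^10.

The general term is C(11,j)·(1)^j·(-4x)^(11-j); the x^10 term has j = 1.
C(11,1) = 11.
Coefficient = C(11,1) · (-4)^10 = 11 · 1048576 = 11534336.

11534336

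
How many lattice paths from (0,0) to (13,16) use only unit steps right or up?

67863915

Each path is a sequence of 29 steps with 13 rights: C(29,13) = 67863915.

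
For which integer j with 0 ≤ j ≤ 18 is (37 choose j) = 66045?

C(37,j) increases on 0 ≤ j ≤ 18. C(37,3) = 7770 and C(37,4) = 66045, so j = 4.

4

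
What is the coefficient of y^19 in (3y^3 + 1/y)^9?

General term: C(9,j)·(3y^3)^j·(1/y)^(9-j), with y-exponent 3j − 1(9−j) = 4j − 9.
Set 4j − 9 = 19: j = 7.
C(9,7) = 36; 3^7 = 2187; 1^2 = 1.
Coefficient = 36 · 2187 · 1 = 78732.

78732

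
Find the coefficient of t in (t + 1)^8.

The general term is C(8,j)·(t)^j·(1)^(8-j); the t^1 term has j = 1.
C(8,1) = 8.
Coefficient = C(8,1) = 8.

8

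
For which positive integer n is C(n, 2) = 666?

n(n−1)/2 = 666 ⇒ n(n−1) = 1332. Since 37·36 = 1332, n = 37.

37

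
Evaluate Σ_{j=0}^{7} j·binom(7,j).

448

Since j·C(7,j) = 7·C(6,j−1), the sum is 7·2^6 = 7·64 = 448.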